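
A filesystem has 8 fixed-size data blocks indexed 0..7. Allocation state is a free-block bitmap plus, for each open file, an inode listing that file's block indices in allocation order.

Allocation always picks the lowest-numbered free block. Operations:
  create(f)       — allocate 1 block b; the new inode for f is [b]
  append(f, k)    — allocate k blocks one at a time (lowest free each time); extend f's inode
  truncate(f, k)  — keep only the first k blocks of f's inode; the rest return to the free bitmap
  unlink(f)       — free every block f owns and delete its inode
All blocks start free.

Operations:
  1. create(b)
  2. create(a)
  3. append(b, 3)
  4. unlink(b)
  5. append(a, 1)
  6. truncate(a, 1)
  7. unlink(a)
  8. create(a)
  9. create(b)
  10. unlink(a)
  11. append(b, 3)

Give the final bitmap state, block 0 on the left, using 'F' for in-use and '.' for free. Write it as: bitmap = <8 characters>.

bitmap = FFFF....

after create(b) → b:[0]  free=[F.......]
after create(a) → a:[1], b:[0]  free=[FF......]
after append(b, 3) → a:[1], b:[0, 2, 3, 4]  free=[FFFFF...]
after unlink(b) → a:[1]  free=[.F......]
after append(a, 1) → a:[1, 0]  free=[FF......]
after truncate(a, 1) → a:[1]  free=[.F......]
after unlink(a) →   free=[........]
after create(a) → a:[0]  free=[F.......]
after create(b) → a:[0], b:[1]  free=[FF......]
after unlink(a) → b:[1]  free=[.F......]
after append(b, 3) → b:[1, 0, 2, 3]  free=[FFFF....]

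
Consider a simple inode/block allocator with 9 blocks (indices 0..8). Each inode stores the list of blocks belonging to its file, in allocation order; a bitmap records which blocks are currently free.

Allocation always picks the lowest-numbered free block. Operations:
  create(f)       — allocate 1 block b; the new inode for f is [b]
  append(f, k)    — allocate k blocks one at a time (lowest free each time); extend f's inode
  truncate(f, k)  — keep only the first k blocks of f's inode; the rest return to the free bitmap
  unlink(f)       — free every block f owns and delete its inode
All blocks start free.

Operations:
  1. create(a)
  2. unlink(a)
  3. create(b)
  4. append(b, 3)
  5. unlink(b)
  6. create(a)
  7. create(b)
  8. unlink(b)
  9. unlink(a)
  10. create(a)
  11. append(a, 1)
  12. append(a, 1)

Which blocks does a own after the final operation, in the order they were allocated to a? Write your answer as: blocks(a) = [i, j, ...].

blocks(a) = [0, 1, 2]

  1. create(a)  ⇒  F........  {a→[0]}
  2. unlink(a)  ⇒  .........  {}
  3. create(b)  ⇒  F........  {b→[0]}
  4. append(b, 3)  ⇒  FFFF.....  {b→[0, 1, 2, 3]}
  5. unlink(b)  ⇒  .........  {}
  6. create(a)  ⇒  F........  {a→[0]}
  7. create(b)  ⇒  FF.......  {a→[0]; b→[1]}
  8. unlink(b)  ⇒  F........  {a→[0]}
  9. unlink(a)  ⇒  .........  {}
  10. create(a)  ⇒  F........  {a→[0]}
  11. append(a, 1)  ⇒  FF.......  {a→[0, 1]}
  12. append(a, 1)  ⇒  FFF......  {a→[0, 1, 2]}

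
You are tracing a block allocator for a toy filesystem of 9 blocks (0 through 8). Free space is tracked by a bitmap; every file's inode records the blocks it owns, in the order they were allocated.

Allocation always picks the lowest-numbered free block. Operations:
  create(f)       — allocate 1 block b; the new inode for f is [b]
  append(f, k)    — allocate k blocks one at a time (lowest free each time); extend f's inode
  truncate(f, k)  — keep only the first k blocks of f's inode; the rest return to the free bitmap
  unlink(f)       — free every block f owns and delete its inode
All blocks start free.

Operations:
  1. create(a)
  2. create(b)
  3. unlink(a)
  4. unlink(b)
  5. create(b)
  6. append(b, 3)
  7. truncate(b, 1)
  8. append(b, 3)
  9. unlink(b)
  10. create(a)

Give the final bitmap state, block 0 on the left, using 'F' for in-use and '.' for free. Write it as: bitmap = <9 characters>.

bitmap = F........

create(a): bitmap=F........ | a=[0]
create(b): bitmap=FF....... | a=[0] b=[1]
unlink(a): bitmap=.F....... | b=[1]
unlink(b): bitmap=......... | 
create(b): bitmap=F........ | b=[0]
append(b, 3): bitmap=FFFF..... | b=[0, 1, 2, 3]
truncate(b, 1): bitmap=F........ | b=[0]
append(b, 3): bitmap=FFFF..... | b=[0, 1, 2, 3]
unlink(b): bitmap=......... | 
create(a): bitmap=F........ | a=[0]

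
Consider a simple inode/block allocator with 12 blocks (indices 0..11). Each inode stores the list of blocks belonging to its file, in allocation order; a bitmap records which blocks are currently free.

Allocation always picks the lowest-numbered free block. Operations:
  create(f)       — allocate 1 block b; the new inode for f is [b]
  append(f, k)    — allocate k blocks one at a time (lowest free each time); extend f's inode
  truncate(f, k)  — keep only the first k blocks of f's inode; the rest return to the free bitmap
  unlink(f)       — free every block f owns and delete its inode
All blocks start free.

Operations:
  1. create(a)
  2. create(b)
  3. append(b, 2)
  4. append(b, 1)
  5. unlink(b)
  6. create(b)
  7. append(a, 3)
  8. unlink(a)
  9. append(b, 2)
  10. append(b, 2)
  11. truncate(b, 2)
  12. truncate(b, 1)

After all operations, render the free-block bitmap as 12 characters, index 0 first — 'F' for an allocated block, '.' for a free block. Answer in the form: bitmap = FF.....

after create(a) → a:[0]  free=[F...........]
after create(b) → a:[0], b:[1]  free=[FF..........]
after append(b, 2) → a:[0], b:[1, 2, 3]  free=[FFFF........]
after append(b, 1) → a:[0], b:[1, 2, 3, 4]  free=[FFFFF.......]
after unlink(b) → a:[0]  free=[F...........]
after create(b) → a:[0], b:[1]  free=[FF..........]
after append(a, 3) → a:[0, 2, 3, 4], b:[1]  free=[FFFFF.......]
after unlink(a) → b:[1]  free=[.F..........]
after append(b, 2) → b:[1, 0, 2]  free=[FFF.........]
after append(b, 2) → b:[1, 0, 2, 3, 4]  free=[FFFFF.......]
after truncate(b, 2) → b:[1, 0]  free=[FF..........]
after truncate(b, 1) → b:[1]  free=[.F..........]

bitmap = .F..........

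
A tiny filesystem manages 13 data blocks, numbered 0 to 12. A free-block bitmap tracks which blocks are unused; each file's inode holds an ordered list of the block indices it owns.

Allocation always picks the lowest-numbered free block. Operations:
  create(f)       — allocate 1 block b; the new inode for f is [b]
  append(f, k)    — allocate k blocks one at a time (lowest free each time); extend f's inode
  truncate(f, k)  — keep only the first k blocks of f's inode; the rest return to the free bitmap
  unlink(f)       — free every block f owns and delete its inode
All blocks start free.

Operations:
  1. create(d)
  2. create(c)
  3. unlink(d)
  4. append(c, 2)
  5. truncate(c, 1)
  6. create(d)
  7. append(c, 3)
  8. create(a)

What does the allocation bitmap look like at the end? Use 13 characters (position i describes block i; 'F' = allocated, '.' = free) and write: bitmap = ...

bitmap = FFFFFF.......

[1] create(d) — d=0 (map F............)
[2] create(c) — c=1 d=0 (map FF...........)
[3] unlink(d) — c=1 (map .F...........)
[4] append(c, 2) — c=1,0,2 (map FFF..........)
[5] truncate(c, 1) — c=1 (map .F...........)
[6] create(d) — c=1 d=0 (map FF...........)
[7] append(c, 3) — c=1,2,3,4 d=0 (map FFFFF........)
[8] create(a) — a=5 c=1,2,3,4 d=0 (map FFFFFF.......)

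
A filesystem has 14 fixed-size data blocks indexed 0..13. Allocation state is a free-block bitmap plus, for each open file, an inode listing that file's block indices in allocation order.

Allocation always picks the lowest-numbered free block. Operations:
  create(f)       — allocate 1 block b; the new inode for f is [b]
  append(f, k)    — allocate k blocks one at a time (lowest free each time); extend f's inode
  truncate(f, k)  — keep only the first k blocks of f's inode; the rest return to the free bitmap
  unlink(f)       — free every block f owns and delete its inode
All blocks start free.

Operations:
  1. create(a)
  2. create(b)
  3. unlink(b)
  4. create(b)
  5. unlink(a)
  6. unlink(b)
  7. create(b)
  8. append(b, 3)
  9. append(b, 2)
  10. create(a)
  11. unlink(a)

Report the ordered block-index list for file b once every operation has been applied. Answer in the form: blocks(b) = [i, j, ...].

blocks(b) = [0, 1, 2, 3, 4, 5]

after create(a) → a:[0]  free=[F.............]
after create(b) → a:[0], b:[1]  free=[FF............]
after unlink(b) → a:[0]  free=[F.............]
after create(b) → a:[0], b:[1]  free=[FF............]
after unlink(a) → b:[1]  free=[.F............]
after unlink(b) →   free=[..............]
after create(b) → b:[0]  free=[F.............]
after append(b, 3) → b:[0, 1, 2, 3]  free=[FFFF..........]
after append(b, 2) → b:[0, 1, 2, 3, 4, 5]  free=[FFFFFF........]
after create(a) → a:[6], b:[0, 1, 2, 3, 4, 5]  free=[FFFFFFF.......]
after unlink(a) → b:[0, 1, 2, 3, 4, 5]  free=[FFFFFF........]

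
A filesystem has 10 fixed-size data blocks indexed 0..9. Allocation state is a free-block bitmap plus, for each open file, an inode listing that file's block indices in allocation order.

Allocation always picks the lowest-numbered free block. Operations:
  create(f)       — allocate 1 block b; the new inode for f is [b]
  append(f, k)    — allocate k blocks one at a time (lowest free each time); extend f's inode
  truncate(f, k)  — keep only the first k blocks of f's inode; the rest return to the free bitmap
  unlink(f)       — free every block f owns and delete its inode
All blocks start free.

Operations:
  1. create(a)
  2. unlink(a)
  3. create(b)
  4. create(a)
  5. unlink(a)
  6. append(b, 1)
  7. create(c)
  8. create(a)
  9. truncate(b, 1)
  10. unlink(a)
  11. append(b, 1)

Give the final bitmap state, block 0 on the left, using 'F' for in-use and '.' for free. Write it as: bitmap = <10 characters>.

bitmap = FFF.......

create(a): bitmap=F......... | a=[0]
unlink(a): bitmap=.......... | 
create(b): bitmap=F......... | b=[0]
create(a): bitmap=FF........ | a=[1] b=[0]
unlink(a): bitmap=F......... | b=[0]
append(b, 1): bitmap=FF........ | b=[0, 1]
create(c): bitmap=FFF....... | b=[0, 1] c=[2]
create(a): bitmap=FFFF...... | a=[3] b=[0, 1] c=[2]
truncate(b, 1): bitmap=F.FF...... | a=[3] b=[0] c=[2]
unlink(a): bitmap=F.F....... | b=[0] c=[2]
append(b, 1): bitmap=FFF....... | b=[0, 1] c=[2]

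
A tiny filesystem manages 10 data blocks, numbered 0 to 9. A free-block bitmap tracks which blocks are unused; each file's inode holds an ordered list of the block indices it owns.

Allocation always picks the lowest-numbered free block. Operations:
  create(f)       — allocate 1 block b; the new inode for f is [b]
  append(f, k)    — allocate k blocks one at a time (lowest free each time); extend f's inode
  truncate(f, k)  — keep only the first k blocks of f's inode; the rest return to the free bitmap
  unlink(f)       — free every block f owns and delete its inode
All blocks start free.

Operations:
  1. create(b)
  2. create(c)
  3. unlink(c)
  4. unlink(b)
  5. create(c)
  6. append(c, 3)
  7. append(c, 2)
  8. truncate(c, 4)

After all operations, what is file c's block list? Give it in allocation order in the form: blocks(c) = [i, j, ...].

blocks(c) = [0, 1, 2, 3]

  1. create(b)  ⇒  F.........  {b→[0]}
  2. create(c)  ⇒  FF........  {b→[0]; c→[1]}
  3. unlink(c)  ⇒  F.........  {b→[0]}
  4. unlink(b)  ⇒  ..........  {}
  5. create(c)  ⇒  F.........  {c→[0]}
  6. append(c, 3)  ⇒  FFFF......  {c→[0, 1, 2, 3]}
  7. append(c, 2)  ⇒  FFFFFF....  {c→[0, 1, 2, 3, 4, 5]}
  8. truncate(c, 4)  ⇒  FFFF......  {c→[0, 1, 2, 3]}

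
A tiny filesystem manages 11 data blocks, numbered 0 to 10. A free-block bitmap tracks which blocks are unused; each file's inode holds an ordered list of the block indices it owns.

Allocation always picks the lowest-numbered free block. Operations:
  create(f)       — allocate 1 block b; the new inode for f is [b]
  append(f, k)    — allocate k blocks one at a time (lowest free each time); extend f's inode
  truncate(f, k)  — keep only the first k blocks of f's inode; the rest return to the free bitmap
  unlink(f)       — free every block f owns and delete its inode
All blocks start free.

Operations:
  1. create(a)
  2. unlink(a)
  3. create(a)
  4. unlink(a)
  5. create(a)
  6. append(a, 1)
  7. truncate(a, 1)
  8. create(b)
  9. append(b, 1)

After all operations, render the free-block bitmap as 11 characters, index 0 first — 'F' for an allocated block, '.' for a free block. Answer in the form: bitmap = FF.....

bitmap = FFF........

  1. create(a)  ⇒  F..........  {a→[0]}
  2. unlink(a)  ⇒  ...........  {}
  3. create(a)  ⇒  F..........  {a→[0]}
  4. unlink(a)  ⇒  ...........  {}
  5. create(a)  ⇒  F..........  {a→[0]}
  6. append(a, 1)  ⇒  FF.........  {a→[0, 1]}
  7. truncate(a, 1)  ⇒  F..........  {a→[0]}
  8. create(b)  ⇒  FF.........  {a→[0]; b→[1]}
  9. append(b, 1)  ⇒  FFF........  {a→[0]; b→[1, 2]}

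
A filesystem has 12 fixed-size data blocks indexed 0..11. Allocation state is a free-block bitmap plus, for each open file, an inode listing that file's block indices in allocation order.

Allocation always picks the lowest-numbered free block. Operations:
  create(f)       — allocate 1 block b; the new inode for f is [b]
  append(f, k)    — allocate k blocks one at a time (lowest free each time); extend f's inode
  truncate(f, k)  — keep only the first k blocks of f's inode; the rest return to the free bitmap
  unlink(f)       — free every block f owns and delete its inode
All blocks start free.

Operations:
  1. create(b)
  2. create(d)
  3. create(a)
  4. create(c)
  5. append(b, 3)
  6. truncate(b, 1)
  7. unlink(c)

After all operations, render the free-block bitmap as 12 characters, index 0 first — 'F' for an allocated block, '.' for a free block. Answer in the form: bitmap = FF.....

create(b): bitmap=F........... | b=[0]
create(d): bitmap=FF.......... | b=[0] d=[1]
create(a): bitmap=FFF......... | a=[2] b=[0] d=[1]
create(c): bitmap=FFFF........ | a=[2] b=[0] c=[3] d=[1]
append(b, 3): bitmap=FFFFFFF..... | a=[2] b=[0, 4, 5, 6] c=[3] d=[1]
truncate(b, 1): bitmap=FFFF........ | a=[2] b=[0] c=[3] d=[1]
unlink(c): bitmap=FFF......... | a=[2] b=[0] d=[1]

bitmap = FFF.........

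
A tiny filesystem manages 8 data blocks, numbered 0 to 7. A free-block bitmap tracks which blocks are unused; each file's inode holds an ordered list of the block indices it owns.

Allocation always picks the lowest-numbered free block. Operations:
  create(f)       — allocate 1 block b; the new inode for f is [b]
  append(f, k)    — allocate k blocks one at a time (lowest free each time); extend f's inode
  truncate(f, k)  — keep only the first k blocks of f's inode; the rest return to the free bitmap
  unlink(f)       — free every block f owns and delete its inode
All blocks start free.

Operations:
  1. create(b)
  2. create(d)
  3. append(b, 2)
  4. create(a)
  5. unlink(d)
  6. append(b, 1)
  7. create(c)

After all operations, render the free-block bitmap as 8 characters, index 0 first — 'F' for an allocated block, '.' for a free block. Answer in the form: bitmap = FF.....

  1. create(b)  ⇒  F.......  {b→[0]}
  2. create(d)  ⇒  FF......  {b→[0]; d→[1]}
  3. append(b, 2)  ⇒  FFFF....  {b→[0, 2, 3]; d→[1]}
  4. create(a)  ⇒  FFFFF...  {a→[4]; b→[0, 2, 3]; d→[1]}
  5. unlink(d)  ⇒  F.FFF...  {a→[4]; b→[0, 2, 3]}
  6. append(b, 1)  ⇒  FFFFF...  {a→[4]; b→[0, 2, 3, 1]}
  7. create(c)  ⇒  FFFFFF..  {a→[4]; b→[0, 2, 3, 1]; c→[5]}

bitmap = FFFFFF..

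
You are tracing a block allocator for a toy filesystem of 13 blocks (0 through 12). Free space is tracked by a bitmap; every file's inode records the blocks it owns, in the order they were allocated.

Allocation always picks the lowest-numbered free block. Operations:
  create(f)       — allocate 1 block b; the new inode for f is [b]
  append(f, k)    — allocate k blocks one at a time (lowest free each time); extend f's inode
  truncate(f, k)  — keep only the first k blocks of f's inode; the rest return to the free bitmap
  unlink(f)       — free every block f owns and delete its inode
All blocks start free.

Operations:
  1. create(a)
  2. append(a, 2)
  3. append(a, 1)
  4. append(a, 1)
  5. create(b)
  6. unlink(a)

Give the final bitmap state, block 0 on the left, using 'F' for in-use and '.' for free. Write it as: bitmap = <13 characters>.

  1. create(a)  ⇒  F............  {a→[0]}
  2. append(a, 2)  ⇒  FFF..........  {a→[0, 1, 2]}
  3. append(a, 1)  ⇒  FFFF.........  {a→[0, 1, 2, 3]}
  4. append(a, 1)  ⇒  FFFFF........  {a→[0, 1, 2, 3, 4]}
  5. create(b)  ⇒  FFFFFF.......  {a→[0, 1, 2, 3, 4]; b→[5]}
  6. unlink(a)  ⇒  .....F.......  {b→[5]}

bitmap = .....F.......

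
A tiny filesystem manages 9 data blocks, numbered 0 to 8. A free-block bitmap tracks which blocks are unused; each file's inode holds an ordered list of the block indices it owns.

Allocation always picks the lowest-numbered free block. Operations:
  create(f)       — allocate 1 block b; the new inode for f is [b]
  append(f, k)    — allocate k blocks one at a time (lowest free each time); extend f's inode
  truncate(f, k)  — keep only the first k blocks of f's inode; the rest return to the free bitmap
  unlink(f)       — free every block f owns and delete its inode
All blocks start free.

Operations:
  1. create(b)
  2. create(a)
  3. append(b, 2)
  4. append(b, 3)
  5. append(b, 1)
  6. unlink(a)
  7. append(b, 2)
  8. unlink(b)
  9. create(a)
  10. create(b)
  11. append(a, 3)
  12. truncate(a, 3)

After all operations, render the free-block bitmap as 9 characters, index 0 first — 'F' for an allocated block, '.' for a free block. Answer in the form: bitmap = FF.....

bitmap = FFFF.....

after create(b) → b:[0]  free=[F........]
after create(a) → a:[1], b:[0]  free=[FF.......]
after append(b, 2) → a:[1], b:[0, 2, 3]  free=[FFFF.....]
after append(b, 3) → a:[1], b:[0, 2, 3, 4, 5, 6]  free=[FFFFFFF..]
after append(b, 1) → a:[1], b:[0, 2, 3, 4, 5, 6, 7]  free=[FFFFFFFF.]
after unlink(a) → b:[0, 2, 3, 4, 5, 6, 7]  free=[F.FFFFFF.]
after append(b, 2) → b:[0, 2, 3, 4, 5, 6, 7, 1, 8]  free=[FFFFFFFFF]
after unlink(b) →   free=[.........]
after create(a) → a:[0]  free=[F........]
after create(b) → a:[0], b:[1]  free=[FF.......]
after append(a, 3) → a:[0, 2, 3, 4], b:[1]  free=[FFFFF....]
after truncate(a, 3) → a:[0, 2, 3], b:[1]  free=[FFFF.....]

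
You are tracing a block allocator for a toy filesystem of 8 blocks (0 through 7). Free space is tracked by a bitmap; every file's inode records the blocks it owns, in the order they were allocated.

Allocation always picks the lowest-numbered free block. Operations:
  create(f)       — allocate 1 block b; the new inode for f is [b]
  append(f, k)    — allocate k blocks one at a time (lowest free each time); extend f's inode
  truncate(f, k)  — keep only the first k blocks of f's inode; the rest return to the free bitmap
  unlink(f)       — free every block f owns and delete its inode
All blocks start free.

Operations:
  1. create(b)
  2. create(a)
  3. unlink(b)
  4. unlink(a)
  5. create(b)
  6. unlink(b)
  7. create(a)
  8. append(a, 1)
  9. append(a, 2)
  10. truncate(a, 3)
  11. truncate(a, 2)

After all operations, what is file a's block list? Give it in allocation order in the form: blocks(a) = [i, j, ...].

blocks(a) = [0, 1]

[1] create(b) — b=0 (map F.......)
[2] create(a) — a=1 b=0 (map FF......)
[3] unlink(b) — a=1 (map .F......)
[4] unlink(a) —  (map ........)
[5] create(b) — b=0 (map F.......)
[6] unlink(b) —  (map ........)
[7] create(a) — a=0 (map F.......)
[8] append(a, 1) — a=0,1 (map FF......)
[9] append(a, 2) — a=0,1,2,3 (map FFFF....)
[10] truncate(a, 3) — a=0,1,2 (map FFF.....)
[11] truncate(a, 2) — a=0,1 (map FF......)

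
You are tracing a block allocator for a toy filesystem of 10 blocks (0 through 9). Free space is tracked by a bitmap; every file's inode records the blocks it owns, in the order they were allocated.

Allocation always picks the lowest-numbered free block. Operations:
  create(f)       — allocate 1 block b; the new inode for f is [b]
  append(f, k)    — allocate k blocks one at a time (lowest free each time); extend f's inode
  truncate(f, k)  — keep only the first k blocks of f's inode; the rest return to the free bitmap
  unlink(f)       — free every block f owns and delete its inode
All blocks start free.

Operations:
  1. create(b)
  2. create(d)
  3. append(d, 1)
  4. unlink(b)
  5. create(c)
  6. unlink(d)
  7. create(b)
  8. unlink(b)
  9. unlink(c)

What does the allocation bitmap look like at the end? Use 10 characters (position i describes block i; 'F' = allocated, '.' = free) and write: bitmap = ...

[1] create(b) — b=0 (map F.........)
[2] create(d) — b=0 d=1 (map FF........)
[3] append(d, 1) — b=0 d=1,2 (map FFF.......)
[4] unlink(b) — d=1,2 (map .FF.......)
[5] create(c) — c=0 d=1,2 (map FFF.......)
[6] unlink(d) — c=0 (map F.........)
[7] create(b) — b=1 c=0 (map FF........)
[8] unlink(b) — c=0 (map F.........)
[9] unlink(c) —  (map ..........)

bitmap = ..........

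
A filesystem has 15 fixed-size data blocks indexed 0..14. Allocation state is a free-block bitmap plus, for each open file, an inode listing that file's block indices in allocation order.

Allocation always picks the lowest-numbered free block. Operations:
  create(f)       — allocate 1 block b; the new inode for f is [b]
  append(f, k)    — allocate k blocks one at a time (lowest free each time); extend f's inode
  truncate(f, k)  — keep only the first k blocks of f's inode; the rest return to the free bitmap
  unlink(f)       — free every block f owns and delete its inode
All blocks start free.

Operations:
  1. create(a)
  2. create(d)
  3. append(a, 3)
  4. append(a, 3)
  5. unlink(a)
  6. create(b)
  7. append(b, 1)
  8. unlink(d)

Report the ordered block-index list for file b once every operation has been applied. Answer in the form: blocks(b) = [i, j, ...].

create(a): bitmap=F.............. | a=[0]
create(d): bitmap=FF............. | a=[0] d=[1]
append(a, 3): bitmap=FFFFF.......... | a=[0, 2, 3, 4] d=[1]
append(a, 3): bitmap=FFFFFFFF....... | a=[0, 2, 3, 4, 5, 6, 7] d=[1]
unlink(a): bitmap=.F............. | d=[1]
create(b): bitmap=FF............. | b=[0] d=[1]
append(b, 1): bitmap=FFF............ | b=[0, 2] d=[1]
unlink(d): bitmap=F.F............ | b=[0, 2]

blocks(b) = [0, 2]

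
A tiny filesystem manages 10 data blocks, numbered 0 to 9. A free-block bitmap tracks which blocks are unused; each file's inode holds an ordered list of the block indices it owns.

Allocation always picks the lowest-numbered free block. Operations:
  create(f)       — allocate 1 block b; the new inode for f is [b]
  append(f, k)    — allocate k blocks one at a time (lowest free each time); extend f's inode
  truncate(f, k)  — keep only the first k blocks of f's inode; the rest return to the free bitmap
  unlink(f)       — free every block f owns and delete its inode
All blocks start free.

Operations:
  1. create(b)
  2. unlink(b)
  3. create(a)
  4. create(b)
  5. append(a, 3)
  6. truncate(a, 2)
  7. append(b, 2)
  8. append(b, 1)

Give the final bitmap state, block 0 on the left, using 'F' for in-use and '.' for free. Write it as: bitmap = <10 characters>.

after create(b) → b:[0]  free=[F.........]
after unlink(b) →   free=[..........]
after create(a) → a:[0]  free=[F.........]
after create(b) → a:[0], b:[1]  free=[FF........]
after append(a, 3) → a:[0, 2, 3, 4], b:[1]  free=[FFFFF.....]
after truncate(a, 2) → a:[0, 2], b:[1]  free=[FFF.......]
after append(b, 2) → a:[0, 2], b:[1, 3, 4]  free=[FFFFF.....]
after append(b, 1) → a:[0, 2], b:[1, 3, 4, 5]  free=[FFFFFF....]

bitmap = FFFFFF....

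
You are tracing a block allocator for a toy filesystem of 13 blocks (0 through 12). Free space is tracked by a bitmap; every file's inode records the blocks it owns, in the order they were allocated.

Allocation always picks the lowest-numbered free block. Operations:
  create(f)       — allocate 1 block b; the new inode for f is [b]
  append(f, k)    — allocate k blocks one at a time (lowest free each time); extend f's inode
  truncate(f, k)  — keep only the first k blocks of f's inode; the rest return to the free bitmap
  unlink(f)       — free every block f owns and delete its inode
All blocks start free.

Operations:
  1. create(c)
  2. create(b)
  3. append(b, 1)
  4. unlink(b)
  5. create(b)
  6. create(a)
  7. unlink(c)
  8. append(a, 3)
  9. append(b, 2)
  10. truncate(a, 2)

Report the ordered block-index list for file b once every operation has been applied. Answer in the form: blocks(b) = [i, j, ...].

create(c): bitmap=F............ | c=[0]
create(b): bitmap=FF........... | b=[1] c=[0]
append(b, 1): bitmap=FFF.......... | b=[1, 2] c=[0]
unlink(b): bitmap=F............ | c=[0]
create(b): bitmap=FF........... | b=[1] c=[0]
create(a): bitmap=FFF.......... | a=[2] b=[1] c=[0]
unlink(c): bitmap=.FF.......... | a=[2] b=[1]
append(a, 3): bitmap=FFFFF........ | a=[2, 0, 3, 4] b=[1]
append(b, 2): bitmap=FFFFFFF...... | a=[2, 0, 3, 4] b=[1, 5, 6]
truncate(a, 2): bitmap=FFF..FF...... | a=[2, 0] b=[1, 5, 6]

blocks(b) = [1, 5, 6]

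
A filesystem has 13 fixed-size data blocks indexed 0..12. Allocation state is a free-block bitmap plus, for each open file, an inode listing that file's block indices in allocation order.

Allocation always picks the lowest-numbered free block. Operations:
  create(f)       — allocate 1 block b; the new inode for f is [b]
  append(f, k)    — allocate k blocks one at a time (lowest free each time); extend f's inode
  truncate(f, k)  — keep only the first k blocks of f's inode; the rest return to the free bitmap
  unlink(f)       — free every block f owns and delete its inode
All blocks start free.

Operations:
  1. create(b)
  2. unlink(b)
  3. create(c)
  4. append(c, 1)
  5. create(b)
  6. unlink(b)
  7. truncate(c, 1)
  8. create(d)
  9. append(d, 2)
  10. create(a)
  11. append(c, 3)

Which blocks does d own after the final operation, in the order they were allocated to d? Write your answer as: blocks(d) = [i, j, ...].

blocks(d) = [1, 2, 3]

create(b): bitmap=F............ | b=[0]
unlink(b): bitmap=............. | 
create(c): bitmap=F............ | c=[0]
append(c, 1): bitmap=FF........... | c=[0, 1]
create(b): bitmap=FFF.......... | b=[2] c=[0, 1]
unlink(b): bitmap=FF........... | c=[0, 1]
truncate(c, 1): bitmap=F............ | c=[0]
create(d): bitmap=FF........... | c=[0] d=[1]
append(d, 2): bitmap=FFFF......... | c=[0] d=[1, 2, 3]
create(a): bitmap=FFFFF........ | a=[4] c=[0] d=[1, 2, 3]
append(c, 3): bitmap=FFFFFFFF..... | a=[4] c=[0, 5, 6, 7] d=[1, 2, 3]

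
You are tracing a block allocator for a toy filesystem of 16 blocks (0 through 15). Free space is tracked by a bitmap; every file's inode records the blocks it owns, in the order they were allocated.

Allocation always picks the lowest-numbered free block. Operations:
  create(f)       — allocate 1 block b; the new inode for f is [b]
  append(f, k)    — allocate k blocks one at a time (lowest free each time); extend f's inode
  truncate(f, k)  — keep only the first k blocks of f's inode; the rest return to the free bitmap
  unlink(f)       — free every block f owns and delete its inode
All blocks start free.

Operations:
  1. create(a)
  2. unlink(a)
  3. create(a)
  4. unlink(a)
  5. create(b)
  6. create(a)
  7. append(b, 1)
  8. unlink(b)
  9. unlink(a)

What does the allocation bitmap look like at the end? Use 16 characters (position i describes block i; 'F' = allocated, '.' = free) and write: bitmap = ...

bitmap = ................

create(a): bitmap=F............... | a=[0]
unlink(a): bitmap=................ | 
create(a): bitmap=F............... | a=[0]
unlink(a): bitmap=................ | 
create(b): bitmap=F............... | b=[0]
create(a): bitmap=FF.............. | a=[1] b=[0]
append(b, 1): bitmap=FFF............. | a=[1] b=[0, 2]
unlink(b): bitmap=.F.............. | a=[1]
unlink(a): bitmap=................ | 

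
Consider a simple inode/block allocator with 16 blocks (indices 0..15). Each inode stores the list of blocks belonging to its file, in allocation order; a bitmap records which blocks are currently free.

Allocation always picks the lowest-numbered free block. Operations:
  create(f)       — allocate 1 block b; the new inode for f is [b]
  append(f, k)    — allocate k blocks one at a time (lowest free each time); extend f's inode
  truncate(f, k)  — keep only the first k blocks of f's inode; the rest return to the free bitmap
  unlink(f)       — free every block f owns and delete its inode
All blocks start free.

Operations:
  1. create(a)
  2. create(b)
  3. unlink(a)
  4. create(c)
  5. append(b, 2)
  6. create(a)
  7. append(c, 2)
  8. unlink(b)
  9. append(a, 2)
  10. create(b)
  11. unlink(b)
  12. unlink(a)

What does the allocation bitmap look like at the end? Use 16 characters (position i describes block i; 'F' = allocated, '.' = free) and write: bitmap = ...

bitmap = F....FF.........

create(a): bitmap=F............... | a=[0]
create(b): bitmap=FF.............. | a=[0] b=[1]
unlink(a): bitmap=.F.............. | b=[1]
create(c): bitmap=FF.............. | b=[1] c=[0]
append(b, 2): bitmap=FFFF............ | b=[1, 2, 3] c=[0]
create(a): bitmap=FFFFF........... | a=[4] b=[1, 2, 3] c=[0]
append(c, 2): bitmap=FFFFFFF......... | a=[4] b=[1, 2, 3] c=[0, 5, 6]
unlink(b): bitmap=F...FFF......... | a=[4] c=[0, 5, 6]
append(a, 2): bitmap=FFF.FFF......... | a=[4, 1, 2] c=[0, 5, 6]
create(b): bitmap=FFFFFFF......... | a=[4, 1, 2] b=[3] c=[0, 5, 6]
unlink(b): bitmap=FFF.FFF......... | a=[4, 1, 2] c=[0, 5, 6]
unlink(a): bitmap=F....FF......... | c=[0, 5, 6]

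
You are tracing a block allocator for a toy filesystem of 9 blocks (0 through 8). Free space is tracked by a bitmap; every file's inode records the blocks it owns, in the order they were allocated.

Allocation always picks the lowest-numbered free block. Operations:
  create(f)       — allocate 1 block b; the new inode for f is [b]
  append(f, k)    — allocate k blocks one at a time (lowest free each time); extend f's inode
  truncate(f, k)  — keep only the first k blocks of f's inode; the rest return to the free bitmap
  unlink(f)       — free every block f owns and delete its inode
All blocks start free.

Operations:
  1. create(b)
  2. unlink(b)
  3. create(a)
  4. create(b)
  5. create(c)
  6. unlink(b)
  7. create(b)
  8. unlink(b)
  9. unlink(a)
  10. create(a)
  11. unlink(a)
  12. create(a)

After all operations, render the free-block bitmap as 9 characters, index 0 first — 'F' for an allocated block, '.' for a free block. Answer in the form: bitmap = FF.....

[1] create(b) — b=0 (map F........)
[2] unlink(b) —  (map .........)
[3] create(a) — a=0 (map F........)
[4] create(b) — a=0 b=1 (map FF.......)
[5] create(c) — a=0 b=1 c=2 (map FFF......)
[6] unlink(b) — a=0 c=2 (map F.F......)
[7] create(b) — a=0 b=1 c=2 (map FFF......)
[8] unlink(b) — a=0 c=2 (map F.F......)
[9] unlink(a) — c=2 (map ..F......)
[10] create(a) — a=0 c=2 (map F.F......)
[11] unlink(a) — c=2 (map ..F......)
[12] create(a) — a=0 c=2 (map F.F......)

bitmap = F.F......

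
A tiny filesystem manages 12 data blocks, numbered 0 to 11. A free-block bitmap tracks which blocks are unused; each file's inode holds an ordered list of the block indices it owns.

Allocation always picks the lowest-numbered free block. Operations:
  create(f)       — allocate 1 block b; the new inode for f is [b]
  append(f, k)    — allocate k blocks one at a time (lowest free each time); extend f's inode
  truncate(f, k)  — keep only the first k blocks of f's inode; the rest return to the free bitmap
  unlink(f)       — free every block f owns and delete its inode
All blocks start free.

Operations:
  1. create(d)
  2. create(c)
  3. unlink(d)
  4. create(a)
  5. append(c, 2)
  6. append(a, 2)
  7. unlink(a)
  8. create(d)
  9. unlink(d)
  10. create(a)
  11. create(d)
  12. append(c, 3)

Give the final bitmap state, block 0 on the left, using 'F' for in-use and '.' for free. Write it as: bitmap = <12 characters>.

bitmap = FFFFFFFF....

create(d): bitmap=F........... | d=[0]
create(c): bitmap=FF.......... | c=[1] d=[0]
unlink(d): bitmap=.F.......... | c=[1]
create(a): bitmap=FF.......... | a=[0] c=[1]
append(c, 2): bitmap=FFFF........ | a=[0] c=[1, 2, 3]
append(a, 2): bitmap=FFFFFF...... | a=[0, 4, 5] c=[1, 2, 3]
unlink(a): bitmap=.FFF........ | c=[1, 2, 3]
create(d): bitmap=FFFF........ | c=[1, 2, 3] d=[0]
unlink(d): bitmap=.FFF........ | c=[1, 2, 3]
create(a): bitmap=FFFF........ | a=[0] c=[1, 2, 3]
create(d): bitmap=FFFFF....... | a=[0] c=[1, 2, 3] d=[4]
append(c, 3): bitmap=FFFFFFFF.... | a=[0] c=[1, 2, 3, 5, 6, 7] d=[4]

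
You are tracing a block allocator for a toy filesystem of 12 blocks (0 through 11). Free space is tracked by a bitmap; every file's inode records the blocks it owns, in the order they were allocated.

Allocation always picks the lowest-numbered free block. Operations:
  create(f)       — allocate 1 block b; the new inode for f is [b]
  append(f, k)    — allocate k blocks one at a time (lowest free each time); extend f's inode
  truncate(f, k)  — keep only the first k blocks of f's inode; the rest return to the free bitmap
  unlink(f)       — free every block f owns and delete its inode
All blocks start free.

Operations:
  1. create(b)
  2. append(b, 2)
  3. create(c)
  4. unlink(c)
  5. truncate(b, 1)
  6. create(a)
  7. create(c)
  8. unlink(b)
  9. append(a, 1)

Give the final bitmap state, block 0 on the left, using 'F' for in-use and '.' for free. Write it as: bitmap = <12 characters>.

bitmap = FFF.........

after create(b) → b:[0]  free=[F...........]
after append(b, 2) → b:[0, 1, 2]  free=[FFF.........]
after create(c) → b:[0, 1, 2], c:[3]  free=[FFFF........]
after unlink(c) → b:[0, 1, 2]  free=[FFF.........]
after truncate(b, 1) → b:[0]  free=[F...........]
after create(a) → a:[1], b:[0]  free=[FF..........]
after create(c) → a:[1], b:[0], c:[2]  free=[FFF.........]
after unlink(b) → a:[1], c:[2]  free=[.FF.........]
after append(a, 1) → a:[1, 0], c:[2]  free=[FFF.........]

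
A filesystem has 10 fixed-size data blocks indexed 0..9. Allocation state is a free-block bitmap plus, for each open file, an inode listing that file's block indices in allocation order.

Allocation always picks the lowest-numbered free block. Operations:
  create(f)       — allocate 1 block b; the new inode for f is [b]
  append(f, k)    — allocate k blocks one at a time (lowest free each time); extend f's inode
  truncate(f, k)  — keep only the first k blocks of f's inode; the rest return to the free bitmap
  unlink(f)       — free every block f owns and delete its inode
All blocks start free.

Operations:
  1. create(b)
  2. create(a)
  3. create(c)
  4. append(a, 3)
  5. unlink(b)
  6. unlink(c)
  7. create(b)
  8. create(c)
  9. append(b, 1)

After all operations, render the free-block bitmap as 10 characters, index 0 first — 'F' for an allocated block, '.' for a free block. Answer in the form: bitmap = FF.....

bitmap = FFFFFFF...

create(b): bitmap=F......... | b=[0]
create(a): bitmap=FF........ | a=[1] b=[0]
create(c): bitmap=FFF....... | a=[1] b=[0] c=[2]
append(a, 3): bitmap=FFFFFF.... | a=[1, 3, 4, 5] b=[0] c=[2]
unlink(b): bitmap=.FFFFF.... | a=[1, 3, 4, 5] c=[2]
unlink(c): bitmap=.F.FFF.... | a=[1, 3, 4, 5]
create(b): bitmap=FF.FFF.... | a=[1, 3, 4, 5] b=[0]
create(c): bitmap=FFFFFF.... | a=[1, 3, 4, 5] b=[0] c=[2]
append(b, 1): bitmap=FFFFFFF... | a=[1, 3, 4, 5] b=[0, 6] c=[2]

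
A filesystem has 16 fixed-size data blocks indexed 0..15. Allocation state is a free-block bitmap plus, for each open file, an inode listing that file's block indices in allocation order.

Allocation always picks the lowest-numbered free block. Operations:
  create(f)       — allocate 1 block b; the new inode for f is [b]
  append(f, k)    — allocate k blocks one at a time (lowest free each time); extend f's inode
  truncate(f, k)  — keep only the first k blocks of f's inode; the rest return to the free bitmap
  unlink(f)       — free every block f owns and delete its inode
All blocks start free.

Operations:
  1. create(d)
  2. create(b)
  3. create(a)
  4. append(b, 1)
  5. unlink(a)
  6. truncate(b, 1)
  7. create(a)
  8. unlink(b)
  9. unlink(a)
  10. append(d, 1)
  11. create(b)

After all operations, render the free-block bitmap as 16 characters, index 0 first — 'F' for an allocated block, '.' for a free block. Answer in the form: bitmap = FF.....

bitmap = FFF.............

[1] create(d) — d=0 (map F...............)
[2] create(b) — b=1 d=0 (map FF..............)
[3] create(a) — a=2 b=1 d=0 (map FFF.............)
[4] append(b, 1) — a=2 b=1,3 d=0 (map FFFF............)
[5] unlink(a) — b=1,3 d=0 (map FF.F............)
[6] truncate(b, 1) — b=1 d=0 (map FF..............)
[7] create(a) — a=2 b=1 d=0 (map FFF.............)
[8] unlink(b) — a=2 d=0 (map F.F.............)
[9] unlink(a) — d=0 (map F...............)
[10] append(d, 1) — d=0,1 (map FF..............)
[11] create(b) — b=2 d=0,1 (map FFF.............)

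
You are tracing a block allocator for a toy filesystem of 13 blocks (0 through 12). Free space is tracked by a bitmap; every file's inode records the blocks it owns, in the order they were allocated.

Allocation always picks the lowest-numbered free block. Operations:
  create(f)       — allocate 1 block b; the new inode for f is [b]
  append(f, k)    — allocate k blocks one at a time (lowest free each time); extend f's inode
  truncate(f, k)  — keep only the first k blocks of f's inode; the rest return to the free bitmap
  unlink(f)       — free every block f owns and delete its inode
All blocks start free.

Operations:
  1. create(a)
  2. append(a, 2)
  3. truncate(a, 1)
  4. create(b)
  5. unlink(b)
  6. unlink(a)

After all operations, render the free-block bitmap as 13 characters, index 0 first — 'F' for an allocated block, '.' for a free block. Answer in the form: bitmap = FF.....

bitmap = .............

[1] create(a) — a=0 (map F............)
[2] append(a, 2) — a=0,1,2 (map FFF..........)
[3] truncate(a, 1) — a=0 (map F............)
[4] create(b) — a=0 b=1 (map FF...........)
[5] unlink(b) — a=0 (map F............)
[6] unlink(a) —  (map .............)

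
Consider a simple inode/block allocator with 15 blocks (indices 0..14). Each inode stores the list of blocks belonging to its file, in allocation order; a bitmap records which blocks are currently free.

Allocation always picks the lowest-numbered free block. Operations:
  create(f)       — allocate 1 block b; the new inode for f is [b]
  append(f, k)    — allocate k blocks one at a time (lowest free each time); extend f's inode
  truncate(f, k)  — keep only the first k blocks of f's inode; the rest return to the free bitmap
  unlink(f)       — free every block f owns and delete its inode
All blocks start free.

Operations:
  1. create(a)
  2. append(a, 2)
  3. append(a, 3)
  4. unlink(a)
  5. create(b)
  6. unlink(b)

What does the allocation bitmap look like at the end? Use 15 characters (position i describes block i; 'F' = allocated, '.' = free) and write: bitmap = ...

[1] create(a) — a=0 (map F..............)
[2] append(a, 2) — a=0,1,2 (map FFF............)
[3] append(a, 3) — a=0,1,2,3,4,5 (map FFFFFF.........)
[4] unlink(a) —  (map ...............)
[5] create(b) — b=0 (map F..............)
[6] unlink(b) —  (map ...............)

bitmap = ...............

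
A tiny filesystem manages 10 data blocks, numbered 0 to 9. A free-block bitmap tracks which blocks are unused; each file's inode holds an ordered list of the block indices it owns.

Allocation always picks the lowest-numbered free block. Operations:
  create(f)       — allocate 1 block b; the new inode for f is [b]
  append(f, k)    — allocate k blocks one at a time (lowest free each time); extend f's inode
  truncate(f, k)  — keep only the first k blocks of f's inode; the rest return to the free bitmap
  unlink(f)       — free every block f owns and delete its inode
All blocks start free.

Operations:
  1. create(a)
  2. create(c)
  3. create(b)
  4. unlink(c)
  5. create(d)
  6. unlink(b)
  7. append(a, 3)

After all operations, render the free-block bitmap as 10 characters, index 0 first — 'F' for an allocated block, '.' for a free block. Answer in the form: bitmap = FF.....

bitmap = FFFFF.....

  1. create(a)  ⇒  F.........  {a→[0]}
  2. create(c)  ⇒  FF........  {a→[0]; c→[1]}
  3. create(b)  ⇒  FFF.......  {a→[0]; b→[2]; c→[1]}
  4. unlink(c)  ⇒  F.F.......  {a→[0]; b→[2]}
  5. create(d)  ⇒  FFF.......  {a→[0]; b→[2]; d→[1]}
  6. unlink(b)  ⇒  FF........  {a→[0]; d→[1]}
  7. append(a, 3)  ⇒  FFFFF.....  {a→[0, 2, 3, 4]; d→[1]}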